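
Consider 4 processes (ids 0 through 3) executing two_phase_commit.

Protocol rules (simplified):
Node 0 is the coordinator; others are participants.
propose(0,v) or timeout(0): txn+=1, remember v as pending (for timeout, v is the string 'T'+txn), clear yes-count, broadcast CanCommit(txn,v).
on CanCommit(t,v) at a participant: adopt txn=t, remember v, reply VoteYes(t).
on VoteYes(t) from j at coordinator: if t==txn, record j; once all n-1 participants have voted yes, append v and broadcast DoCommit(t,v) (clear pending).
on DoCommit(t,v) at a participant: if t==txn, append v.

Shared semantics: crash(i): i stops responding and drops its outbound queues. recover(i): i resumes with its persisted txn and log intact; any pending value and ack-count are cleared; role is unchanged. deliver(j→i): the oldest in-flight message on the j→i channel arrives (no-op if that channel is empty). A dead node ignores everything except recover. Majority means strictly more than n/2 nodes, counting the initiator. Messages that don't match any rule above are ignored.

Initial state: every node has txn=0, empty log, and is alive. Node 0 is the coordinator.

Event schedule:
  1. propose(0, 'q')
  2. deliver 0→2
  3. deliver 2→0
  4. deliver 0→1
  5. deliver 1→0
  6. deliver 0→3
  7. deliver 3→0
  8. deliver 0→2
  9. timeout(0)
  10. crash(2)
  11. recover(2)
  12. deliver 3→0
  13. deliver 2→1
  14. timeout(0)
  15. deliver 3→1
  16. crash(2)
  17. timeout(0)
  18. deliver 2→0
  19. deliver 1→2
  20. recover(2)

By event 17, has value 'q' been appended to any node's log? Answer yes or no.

after 1 — propose(0,'q'): n0:coor/t1/[-]
after 2 — deliver 0→2: n2:part/t1/[-]
after 3 — deliver 2→0: ·
after 4 — deliver 0→1: n1:part/t1/[-]
after 5 — deliver 1→0: ·
after 6 — deliver 0→3: n3:part/t1/[-]
after 7 — deliver 3→0: n0:coor/t1/[q]
after 8 — deliver 0→2: n2:part/t1/[q]
after 9 — timeout(0): n0:coor/t2/[q]
after 10 — crash(2): n2:✗part/t1/[q]
after 11 — recover(2): n2:part/t1/[q]
after 12 — deliver 3→0: ·
after 13 — deliver 2→1: ·
after 14 — timeout(0): n0:coor/t3/[q]
after 15 — deliver 3→1: ·
after 16 — crash(2): n2:✗part/t1/[q]
after 17 — timeout(0): n0:coor/t4/[q]

yes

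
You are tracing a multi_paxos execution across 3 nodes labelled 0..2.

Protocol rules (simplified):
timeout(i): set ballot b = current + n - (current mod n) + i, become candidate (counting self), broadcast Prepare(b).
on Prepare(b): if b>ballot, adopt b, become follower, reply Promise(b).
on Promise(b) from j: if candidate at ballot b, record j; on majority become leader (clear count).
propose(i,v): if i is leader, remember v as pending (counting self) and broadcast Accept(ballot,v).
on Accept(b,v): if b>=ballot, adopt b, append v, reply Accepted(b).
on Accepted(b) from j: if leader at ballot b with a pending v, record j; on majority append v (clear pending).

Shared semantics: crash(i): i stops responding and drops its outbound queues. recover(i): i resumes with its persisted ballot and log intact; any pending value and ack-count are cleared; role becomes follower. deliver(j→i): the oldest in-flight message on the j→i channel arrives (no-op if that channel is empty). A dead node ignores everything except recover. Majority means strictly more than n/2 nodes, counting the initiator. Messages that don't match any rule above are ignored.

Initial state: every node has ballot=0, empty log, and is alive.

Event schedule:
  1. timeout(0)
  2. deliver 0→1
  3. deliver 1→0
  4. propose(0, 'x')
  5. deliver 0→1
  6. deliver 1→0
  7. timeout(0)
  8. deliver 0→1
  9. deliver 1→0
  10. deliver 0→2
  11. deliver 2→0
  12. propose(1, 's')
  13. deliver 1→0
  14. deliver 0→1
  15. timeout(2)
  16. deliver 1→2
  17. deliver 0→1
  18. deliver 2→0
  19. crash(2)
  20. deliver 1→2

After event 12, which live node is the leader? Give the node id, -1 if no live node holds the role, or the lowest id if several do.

0

e1 timeout(0): 0[cand,b=3,-]
e2 deliver 0→1: 1[foll,b=3,-]
e3 deliver 1→0: 0[lead,b=3,-]
e4 propose(0,'x'): ·
e5 deliver 0→1: 1[foll,b=3,x]
e6 deliver 1→0: 0[lead,b=3,x]
e7 timeout(0): 0[cand,b=6,x]
e8 deliver 0→1: 1[foll,b=6,x]
e9 deliver 1→0: 0[lead,b=6,x]
e10 deliver 0→2: 2[foll,b=3,-]
e11 deliver 2→0: ·
e12 propose(1,'s'): ·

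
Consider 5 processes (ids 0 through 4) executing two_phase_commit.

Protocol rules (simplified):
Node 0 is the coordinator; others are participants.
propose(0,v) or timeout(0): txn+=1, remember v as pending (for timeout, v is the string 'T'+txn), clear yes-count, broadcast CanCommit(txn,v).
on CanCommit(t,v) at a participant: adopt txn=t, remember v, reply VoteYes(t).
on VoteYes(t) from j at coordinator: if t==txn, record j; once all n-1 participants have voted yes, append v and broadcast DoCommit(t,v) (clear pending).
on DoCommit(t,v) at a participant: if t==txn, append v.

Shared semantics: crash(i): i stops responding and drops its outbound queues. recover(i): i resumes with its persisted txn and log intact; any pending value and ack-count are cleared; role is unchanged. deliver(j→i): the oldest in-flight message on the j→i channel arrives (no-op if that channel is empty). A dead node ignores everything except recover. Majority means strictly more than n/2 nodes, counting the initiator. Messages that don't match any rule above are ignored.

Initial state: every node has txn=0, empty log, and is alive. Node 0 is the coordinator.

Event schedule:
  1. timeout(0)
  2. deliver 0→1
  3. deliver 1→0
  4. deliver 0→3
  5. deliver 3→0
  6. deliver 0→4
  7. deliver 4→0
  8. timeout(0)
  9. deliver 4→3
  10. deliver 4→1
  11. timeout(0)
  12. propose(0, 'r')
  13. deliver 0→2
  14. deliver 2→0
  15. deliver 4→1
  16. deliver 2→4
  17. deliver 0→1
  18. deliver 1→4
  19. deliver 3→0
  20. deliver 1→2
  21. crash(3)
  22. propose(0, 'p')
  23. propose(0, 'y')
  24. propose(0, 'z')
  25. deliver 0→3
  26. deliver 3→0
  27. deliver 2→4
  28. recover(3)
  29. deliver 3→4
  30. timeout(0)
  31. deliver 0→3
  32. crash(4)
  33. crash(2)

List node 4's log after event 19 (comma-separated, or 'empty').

step 1 timeout(0): 0={coor,t=1,log=-}
step 2 deliver 0→1: 1={part,t=1,log=-}
step 3 deliver 1→0: —
step 4 deliver 0→3: 3={part,t=1,log=-}
step 5 deliver 3→0: —
step 6 deliver 0→4: 4={part,t=1,log=-}
step 7 deliver 4→0: —
step 8 timeout(0): 0={coor,t=2,log=-}
step 9 deliver 4→3: —
step 10 deliver 4→1: —
step 11 timeout(0): 0={coor,t=3,log=-}
step 12 propose(0,'r'): 0={coor,t=4,log=-}
step 13 deliver 0→2: 2={part,t=1,log=-}
step 14 deliver 2→0: —
step 15 deliver 4→1: —
step 16 deliver 2→4: —
step 17 deliver 0→1: 1={part,t=2,log=-}
step 18 deliver 1→4: —
step 19 deliver 3→0: —

empty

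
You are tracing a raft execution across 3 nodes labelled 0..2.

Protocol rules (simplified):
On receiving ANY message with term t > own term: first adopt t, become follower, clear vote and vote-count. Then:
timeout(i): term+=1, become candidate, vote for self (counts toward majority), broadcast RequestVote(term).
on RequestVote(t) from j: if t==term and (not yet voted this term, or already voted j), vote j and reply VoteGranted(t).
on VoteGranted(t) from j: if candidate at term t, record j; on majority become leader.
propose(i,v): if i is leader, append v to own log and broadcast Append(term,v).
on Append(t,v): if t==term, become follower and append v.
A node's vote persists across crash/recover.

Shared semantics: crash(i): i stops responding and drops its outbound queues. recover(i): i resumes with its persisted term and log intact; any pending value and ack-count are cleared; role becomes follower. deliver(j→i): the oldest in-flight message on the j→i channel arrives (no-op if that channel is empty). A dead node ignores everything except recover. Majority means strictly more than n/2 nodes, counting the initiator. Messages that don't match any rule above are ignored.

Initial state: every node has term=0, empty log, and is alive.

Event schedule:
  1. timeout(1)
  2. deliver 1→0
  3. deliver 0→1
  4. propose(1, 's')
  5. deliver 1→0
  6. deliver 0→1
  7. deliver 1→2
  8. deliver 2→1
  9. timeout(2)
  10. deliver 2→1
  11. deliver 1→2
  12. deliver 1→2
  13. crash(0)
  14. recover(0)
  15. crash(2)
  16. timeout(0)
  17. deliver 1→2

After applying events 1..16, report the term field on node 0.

after 1 — timeout(1): n1:cand/t1/[-]
after 2 — deliver 1→0: n0:foll/t1/[-]
after 3 — deliver 0→1: n1:lead/t1/[-]
after 4 — propose(1,'s'): n1:lead/t1/[s]
after 5 — deliver 1→0: n0:foll/t1/[s]
after 6 — deliver 0→1: ·
after 7 — deliver 1→2: n2:foll/t1/[-]
after 8 — deliver 2→1: ·
after 9 — timeout(2): n2:cand/t2/[-]
after 10 — deliver 2→1: n1:foll/t2/[s]
after 11 — deliver 1→2: ·
after 12 — deliver 1→2: n2:lead/t2/[-]
after 13 — crash(0): n0:✗foll/t1/[s]
after 14 — recover(0): n0:foll/t1/[s]
after 15 — crash(2): n2:✗lead/t2/[-]
after 16 — timeout(0): n0:cand/t2/[s]

2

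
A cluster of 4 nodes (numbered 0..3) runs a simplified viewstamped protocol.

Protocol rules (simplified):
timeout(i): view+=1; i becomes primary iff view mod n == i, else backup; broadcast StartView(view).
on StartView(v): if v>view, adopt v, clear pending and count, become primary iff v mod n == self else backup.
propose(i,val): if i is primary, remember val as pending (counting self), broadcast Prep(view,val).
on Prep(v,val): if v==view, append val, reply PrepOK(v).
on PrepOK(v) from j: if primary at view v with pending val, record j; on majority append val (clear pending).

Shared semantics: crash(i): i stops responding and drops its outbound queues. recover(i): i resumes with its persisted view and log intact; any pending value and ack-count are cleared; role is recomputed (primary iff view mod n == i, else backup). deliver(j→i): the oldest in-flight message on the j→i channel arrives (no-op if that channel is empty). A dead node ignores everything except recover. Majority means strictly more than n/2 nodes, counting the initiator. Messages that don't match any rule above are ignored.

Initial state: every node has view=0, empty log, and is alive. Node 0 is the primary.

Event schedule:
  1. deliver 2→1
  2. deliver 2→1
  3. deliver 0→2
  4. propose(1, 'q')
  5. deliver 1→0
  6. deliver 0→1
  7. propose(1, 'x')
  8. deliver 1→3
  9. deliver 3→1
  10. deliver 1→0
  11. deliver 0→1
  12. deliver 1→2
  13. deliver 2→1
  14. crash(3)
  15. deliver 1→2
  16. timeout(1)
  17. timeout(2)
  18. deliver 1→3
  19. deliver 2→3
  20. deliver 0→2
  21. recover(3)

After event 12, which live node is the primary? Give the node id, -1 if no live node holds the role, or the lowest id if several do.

step 1 deliver 2→1: —
step 2 deliver 2→1: —
step 3 deliver 0→2: —
step 4 propose(1,'q'): —
step 5 deliver 1→0: —
step 6 deliver 0→1: —
step 7 propose(1,'x'): —
step 8 deliver 1→3: —
step 9 deliver 3→1: —
step 10 deliver 1→0: —
step 11 deliver 0→1: —
step 12 deliver 1→2: —

0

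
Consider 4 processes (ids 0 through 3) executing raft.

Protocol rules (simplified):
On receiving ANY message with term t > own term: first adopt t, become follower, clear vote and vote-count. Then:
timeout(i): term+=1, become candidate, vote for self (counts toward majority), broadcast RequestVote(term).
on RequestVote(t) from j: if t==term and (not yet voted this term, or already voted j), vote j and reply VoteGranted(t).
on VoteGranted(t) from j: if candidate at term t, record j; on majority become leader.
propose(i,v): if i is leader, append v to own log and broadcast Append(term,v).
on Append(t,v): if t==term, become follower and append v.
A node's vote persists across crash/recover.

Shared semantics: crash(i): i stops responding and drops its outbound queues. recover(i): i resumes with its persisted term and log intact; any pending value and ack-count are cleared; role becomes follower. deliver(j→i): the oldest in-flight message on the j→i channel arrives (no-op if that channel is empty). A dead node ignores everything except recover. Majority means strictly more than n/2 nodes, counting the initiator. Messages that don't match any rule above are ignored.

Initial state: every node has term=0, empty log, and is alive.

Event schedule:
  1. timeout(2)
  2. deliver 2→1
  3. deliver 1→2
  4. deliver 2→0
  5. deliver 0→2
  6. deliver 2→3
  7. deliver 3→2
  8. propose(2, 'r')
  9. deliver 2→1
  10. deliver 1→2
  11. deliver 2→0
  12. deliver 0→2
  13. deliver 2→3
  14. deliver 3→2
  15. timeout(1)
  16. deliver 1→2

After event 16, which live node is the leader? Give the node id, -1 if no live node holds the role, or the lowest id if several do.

-1

step 1 timeout(2): 2={cand,t=1,log=-}
step 2 deliver 2→1: 1={foll,t=1,log=-}
step 3 deliver 1→2: —
step 4 deliver 2→0: 0={foll,t=1,log=-}
step 5 deliver 0→2: 2={lead,t=1,log=-}
step 6 deliver 2→3: 3={foll,t=1,log=-}
step 7 deliver 3→2: —
step 8 propose(2,'r'): 2={lead,t=1,log=r}
step 9 deliver 2→1: 1={foll,t=1,log=r}
step 10 deliver 1→2: —
step 11 deliver 2→0: 0={foll,t=1,log=r}
step 12 deliver 0→2: —
step 13 deliver 2→3: 3={foll,t=1,log=r}
step 14 deliver 3→2: —
step 15 timeout(1): 1={cand,t=2,log=r}
step 16 deliver 1→2: 2={foll,t=2,log=r}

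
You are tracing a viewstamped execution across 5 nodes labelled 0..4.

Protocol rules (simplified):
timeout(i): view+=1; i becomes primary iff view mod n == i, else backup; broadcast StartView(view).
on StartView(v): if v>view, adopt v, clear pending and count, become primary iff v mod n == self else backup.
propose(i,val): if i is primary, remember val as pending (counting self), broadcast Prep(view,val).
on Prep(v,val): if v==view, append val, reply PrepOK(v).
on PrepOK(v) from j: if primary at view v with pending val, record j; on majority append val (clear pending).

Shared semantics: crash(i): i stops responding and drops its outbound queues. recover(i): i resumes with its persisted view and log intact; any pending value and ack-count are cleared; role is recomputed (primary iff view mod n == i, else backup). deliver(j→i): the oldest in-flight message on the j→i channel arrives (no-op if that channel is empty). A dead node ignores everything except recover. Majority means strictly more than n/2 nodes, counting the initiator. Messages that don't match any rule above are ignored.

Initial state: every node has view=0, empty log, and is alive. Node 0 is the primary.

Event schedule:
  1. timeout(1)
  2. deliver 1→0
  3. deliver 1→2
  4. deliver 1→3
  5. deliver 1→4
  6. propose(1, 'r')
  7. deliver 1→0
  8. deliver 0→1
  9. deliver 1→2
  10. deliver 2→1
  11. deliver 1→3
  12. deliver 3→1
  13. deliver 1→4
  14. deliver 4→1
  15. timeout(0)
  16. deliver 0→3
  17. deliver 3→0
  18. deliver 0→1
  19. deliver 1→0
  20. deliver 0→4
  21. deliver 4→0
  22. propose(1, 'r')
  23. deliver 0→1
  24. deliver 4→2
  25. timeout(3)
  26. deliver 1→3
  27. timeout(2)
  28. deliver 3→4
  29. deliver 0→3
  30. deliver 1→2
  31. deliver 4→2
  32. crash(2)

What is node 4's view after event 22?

[1] timeout(1) → N1(prim v1 [-])
[2] deliver 1→0 → N0(back v1 [-])
[3] deliver 1→2 → N2(back v1 [-])
[4] deliver 1→3 → N3(back v1 [-])
[5] deliver 1→4 → N4(back v1 [-])
[6] propose(1,'r') → ∅
[7] deliver 1→0 → N0(back v1 [r])
[8] deliver 0→1 → ∅
[9] deliver 1→2 → N2(back v1 [r])
[10] deliver 2→1 → N1(prim v1 [r])
[11] deliver 1→3 → N3(back v1 [r])
[12] deliver 3→1 → ∅
[13] deliver 1→4 → N4(back v1 [r])
[14] deliver 4→1 → ∅
[15] timeout(0) → N0(back v2 [r])
[16] deliver 0→3 → N3(back v2 [r])
[17] deliver 3→0 → ∅
[18] deliver 0→1 → N1(back v2 [r])
[19] deliver 1→0 → ∅
[20] deliver 0→4 → N4(back v2 [r])
[21] deliver 4→0 → ∅
[22] propose(1,'r') → ∅

2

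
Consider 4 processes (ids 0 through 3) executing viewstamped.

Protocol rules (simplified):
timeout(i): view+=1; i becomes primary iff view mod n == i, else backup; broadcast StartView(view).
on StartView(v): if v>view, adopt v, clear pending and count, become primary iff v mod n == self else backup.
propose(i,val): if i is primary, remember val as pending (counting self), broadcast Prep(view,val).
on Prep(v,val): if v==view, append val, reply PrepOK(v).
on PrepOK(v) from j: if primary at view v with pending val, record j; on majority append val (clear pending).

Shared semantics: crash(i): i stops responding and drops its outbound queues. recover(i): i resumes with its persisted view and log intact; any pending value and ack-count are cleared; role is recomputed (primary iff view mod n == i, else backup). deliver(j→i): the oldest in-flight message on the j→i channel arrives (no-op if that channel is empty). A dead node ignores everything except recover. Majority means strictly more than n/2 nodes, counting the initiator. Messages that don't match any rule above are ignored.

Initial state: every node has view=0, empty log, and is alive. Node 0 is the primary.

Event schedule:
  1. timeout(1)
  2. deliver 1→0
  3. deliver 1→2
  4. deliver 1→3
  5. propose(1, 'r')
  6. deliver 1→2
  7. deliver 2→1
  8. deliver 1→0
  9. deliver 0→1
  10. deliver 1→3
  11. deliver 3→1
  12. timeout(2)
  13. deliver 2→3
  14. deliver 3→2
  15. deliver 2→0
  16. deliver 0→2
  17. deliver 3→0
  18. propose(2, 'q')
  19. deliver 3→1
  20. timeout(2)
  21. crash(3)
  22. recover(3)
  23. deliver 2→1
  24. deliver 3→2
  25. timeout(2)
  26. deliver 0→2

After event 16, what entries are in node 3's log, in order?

r

e1 timeout(1): 1[prim,v=1,-]
e2 deliver 1→0: 0[back,v=1,-]
e3 deliver 1→2: 2[back,v=1,-]
e4 deliver 1→3: 3[back,v=1,-]
e5 propose(1,'r'): ·
e6 deliver 1→2: 2[back,v=1,r]
e7 deliver 2→1: ·
e8 deliver 1→0: 0[back,v=1,r]
e9 deliver 0→1: 1[prim,v=1,r]
e10 deliver 1→3: 3[back,v=1,r]
e11 deliver 3→1: ·
e12 timeout(2): 2[prim,v=2,r]
e13 deliver 2→3: 3[back,v=2,r]
e14 deliver 3→2: ·
e15 deliver 2→0: 0[back,v=2,r]
e16 deliver 0→2: ·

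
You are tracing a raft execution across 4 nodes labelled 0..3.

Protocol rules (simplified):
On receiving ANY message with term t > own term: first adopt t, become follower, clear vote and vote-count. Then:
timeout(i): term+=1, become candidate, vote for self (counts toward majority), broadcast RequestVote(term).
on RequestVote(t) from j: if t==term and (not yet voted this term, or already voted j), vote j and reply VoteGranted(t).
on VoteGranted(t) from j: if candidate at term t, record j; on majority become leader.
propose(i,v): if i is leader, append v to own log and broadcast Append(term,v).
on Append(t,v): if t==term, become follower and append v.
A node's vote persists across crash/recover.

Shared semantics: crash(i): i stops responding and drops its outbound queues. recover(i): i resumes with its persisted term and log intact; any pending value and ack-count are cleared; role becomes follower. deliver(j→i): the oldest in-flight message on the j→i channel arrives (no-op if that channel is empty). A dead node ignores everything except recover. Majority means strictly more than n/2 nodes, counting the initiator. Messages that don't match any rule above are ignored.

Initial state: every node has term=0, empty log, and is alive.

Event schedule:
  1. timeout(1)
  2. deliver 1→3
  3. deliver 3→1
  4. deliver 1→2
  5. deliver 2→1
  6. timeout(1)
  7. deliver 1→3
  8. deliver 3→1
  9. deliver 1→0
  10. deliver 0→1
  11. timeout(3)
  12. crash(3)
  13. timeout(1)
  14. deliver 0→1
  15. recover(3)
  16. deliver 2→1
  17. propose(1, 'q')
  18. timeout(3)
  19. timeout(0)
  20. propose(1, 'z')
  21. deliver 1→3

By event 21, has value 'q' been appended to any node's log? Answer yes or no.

e1 timeout(1): 1[cand,t=1,-]
e2 deliver 1→3: 3[foll,t=1,-]
e3 deliver 3→1: ·
e4 deliver 1→2: 2[foll,t=1,-]
e5 deliver 2→1: 1[lead,t=1,-]
e6 timeout(1): 1[cand,t=2,-]
e7 deliver 1→3: 3[foll,t=2,-]
e8 deliver 3→1: ·
e9 deliver 1→0: 0[foll,t=1,-]
e10 deliver 0→1: ·
e11 timeout(3): 3[cand,t=3,-]
e12 crash(3): 3[✗cand,t=3,-]
e13 timeout(1): 1[cand,t=3,-]
e14 deliver 0→1: ·
e15 recover(3): 3[foll,t=3,-]
e16 deliver 2→1: ·
e17 propose(1,'q'): ·
e18 timeout(3): 3[cand,t=4,-]
e19 timeout(0): 0[cand,t=2,-]
e20 propose(1,'z'): ·
e21 deliver 1→3: ·

no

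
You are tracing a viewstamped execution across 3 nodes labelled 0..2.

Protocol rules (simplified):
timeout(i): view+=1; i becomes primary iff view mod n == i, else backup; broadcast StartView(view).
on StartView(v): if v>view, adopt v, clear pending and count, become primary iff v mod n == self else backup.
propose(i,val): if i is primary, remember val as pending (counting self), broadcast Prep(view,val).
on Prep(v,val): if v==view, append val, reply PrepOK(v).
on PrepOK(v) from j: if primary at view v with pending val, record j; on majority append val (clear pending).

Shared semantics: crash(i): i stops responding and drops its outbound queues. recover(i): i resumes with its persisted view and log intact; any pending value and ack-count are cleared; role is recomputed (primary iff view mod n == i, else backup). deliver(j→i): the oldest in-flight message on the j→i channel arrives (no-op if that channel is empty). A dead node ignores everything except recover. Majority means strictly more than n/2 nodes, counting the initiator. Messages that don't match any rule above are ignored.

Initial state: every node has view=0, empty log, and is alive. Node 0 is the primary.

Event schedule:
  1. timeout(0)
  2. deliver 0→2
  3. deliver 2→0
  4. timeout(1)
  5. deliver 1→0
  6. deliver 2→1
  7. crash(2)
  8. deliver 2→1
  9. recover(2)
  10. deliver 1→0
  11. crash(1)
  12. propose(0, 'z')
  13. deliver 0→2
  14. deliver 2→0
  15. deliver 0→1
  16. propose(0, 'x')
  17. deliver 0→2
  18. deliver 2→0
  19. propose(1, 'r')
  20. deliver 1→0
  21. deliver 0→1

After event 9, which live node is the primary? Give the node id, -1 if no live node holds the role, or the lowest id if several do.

1

e1 timeout(0): 0[back,v=1,-]
e2 deliver 0→2: 2[back,v=1,-]
e3 deliver 2→0: ·
e4 timeout(1): 1[prim,v=1,-]
e5 deliver 1→0: ·
e6 deliver 2→1: ·
e7 crash(2): 2[✗back,v=1,-]
e8 deliver 2→1: ·
e9 recover(2): 2[back,v=1,-]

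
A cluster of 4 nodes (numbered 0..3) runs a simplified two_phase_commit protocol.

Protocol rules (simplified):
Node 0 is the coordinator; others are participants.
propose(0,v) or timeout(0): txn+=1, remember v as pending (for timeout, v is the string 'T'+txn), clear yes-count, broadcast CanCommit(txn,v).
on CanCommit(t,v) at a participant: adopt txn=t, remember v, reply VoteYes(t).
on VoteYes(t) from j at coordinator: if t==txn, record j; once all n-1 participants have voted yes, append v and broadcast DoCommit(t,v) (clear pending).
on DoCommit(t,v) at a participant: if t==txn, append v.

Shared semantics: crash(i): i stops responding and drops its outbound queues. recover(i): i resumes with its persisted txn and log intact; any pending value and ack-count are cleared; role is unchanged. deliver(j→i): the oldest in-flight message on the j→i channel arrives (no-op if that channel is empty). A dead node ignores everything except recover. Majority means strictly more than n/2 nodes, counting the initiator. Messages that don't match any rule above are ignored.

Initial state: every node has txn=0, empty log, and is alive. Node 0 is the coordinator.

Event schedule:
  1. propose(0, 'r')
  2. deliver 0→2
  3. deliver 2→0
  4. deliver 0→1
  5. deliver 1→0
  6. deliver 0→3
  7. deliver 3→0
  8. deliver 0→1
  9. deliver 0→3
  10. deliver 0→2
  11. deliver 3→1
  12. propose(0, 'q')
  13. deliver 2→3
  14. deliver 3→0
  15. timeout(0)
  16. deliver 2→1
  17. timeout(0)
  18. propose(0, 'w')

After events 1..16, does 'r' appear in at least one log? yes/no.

yes

after 1 — propose(0,'r'): n0:coor/t1/[-]
after 2 — deliver 0→2: n2:part/t1/[-]
after 3 — deliver 2→0: ·
after 4 — deliver 0→1: n1:part/t1/[-]
after 5 — deliver 1→0: ·
after 6 — deliver 0→3: n3:part/t1/[-]
after 7 — deliver 3→0: n0:coor/t1/[r]
after 8 — deliver 0→1: n1:part/t1/[r]
after 9 — deliver 0→3: n3:part/t1/[r]
after 10 — deliver 0→2: n2:part/t1/[r]
after 11 — deliver 3→1: ·
after 12 — propose(0,'q'): n0:coor/t2/[r]
after 13 — deliver 2→3: ·
after 14 — deliver 3→0: ·
after 15 — timeout(0): n0:coor/t3/[r]
after 16 — deliver 2→1: ·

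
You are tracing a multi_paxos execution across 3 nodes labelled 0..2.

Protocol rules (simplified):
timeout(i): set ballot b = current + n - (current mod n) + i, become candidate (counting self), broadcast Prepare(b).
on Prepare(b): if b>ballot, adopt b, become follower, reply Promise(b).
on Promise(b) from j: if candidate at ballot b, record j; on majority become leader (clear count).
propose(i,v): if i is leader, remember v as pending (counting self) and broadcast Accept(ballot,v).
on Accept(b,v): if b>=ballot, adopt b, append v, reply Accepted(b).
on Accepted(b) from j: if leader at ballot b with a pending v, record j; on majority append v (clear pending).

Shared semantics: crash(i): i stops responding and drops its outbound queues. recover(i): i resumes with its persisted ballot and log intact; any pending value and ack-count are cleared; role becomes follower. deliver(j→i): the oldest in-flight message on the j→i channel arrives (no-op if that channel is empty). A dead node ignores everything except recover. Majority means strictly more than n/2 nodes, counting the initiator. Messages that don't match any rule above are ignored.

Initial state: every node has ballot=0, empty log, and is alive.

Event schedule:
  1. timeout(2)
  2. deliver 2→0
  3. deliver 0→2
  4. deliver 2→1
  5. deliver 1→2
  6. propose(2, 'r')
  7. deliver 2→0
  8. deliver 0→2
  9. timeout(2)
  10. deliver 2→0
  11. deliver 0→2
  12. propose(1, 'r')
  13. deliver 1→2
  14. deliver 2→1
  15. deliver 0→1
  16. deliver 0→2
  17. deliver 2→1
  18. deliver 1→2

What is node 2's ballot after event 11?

after 1 — timeout(2): n2:cand/b5/[-]
after 2 — deliver 2→0: n0:foll/b5/[-]
after 3 — deliver 0→2: n2:lead/b5/[-]
after 4 — deliver 2→1: n1:foll/b5/[-]
after 5 — deliver 1→2: ·
after 6 — propose(2,'r'): ·
after 7 — deliver 2→0: n0:foll/b5/[r]
after 8 — deliver 0→2: n2:lead/b5/[r]
after 9 — timeout(2): n2:cand/b8/[r]
after 10 — deliver 2→0: n0:foll/b8/[r]
after 11 — deliver 0→2: n2:lead/b8/[r]

8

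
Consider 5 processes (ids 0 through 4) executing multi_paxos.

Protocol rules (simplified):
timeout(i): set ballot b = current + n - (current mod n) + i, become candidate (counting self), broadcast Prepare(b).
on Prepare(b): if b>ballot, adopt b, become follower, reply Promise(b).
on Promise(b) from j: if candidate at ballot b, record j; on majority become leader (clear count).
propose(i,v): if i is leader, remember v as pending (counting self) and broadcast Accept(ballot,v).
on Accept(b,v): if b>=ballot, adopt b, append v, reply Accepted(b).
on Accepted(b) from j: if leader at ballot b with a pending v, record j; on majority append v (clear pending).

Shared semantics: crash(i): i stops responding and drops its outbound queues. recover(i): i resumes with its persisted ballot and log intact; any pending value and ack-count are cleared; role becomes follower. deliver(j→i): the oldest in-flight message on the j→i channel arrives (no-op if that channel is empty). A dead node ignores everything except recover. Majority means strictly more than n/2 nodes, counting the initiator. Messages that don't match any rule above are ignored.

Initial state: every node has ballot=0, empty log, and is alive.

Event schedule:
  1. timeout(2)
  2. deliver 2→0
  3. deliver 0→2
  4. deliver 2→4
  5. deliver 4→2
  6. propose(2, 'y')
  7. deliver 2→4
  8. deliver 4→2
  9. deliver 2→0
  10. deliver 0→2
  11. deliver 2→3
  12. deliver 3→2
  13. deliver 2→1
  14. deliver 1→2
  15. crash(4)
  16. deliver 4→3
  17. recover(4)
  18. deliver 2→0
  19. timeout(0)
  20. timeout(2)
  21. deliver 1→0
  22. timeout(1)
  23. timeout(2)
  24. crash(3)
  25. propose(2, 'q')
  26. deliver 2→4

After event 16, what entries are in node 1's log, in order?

1. timeout(2):  <2:cand b7 ->
2. deliver 2→0:  <0:foll b7 ->
3. deliver 0→2:  nop
4. deliver 2→4:  <4:foll b7 ->
5. deliver 4→2:  <2:lead b7 ->
6. propose(2,'y'):  nop
7. deliver 2→4:  <4:foll b7 y>
8. deliver 4→2:  nop
9. deliver 2→0:  <0:foll b7 y>
10. deliver 0→2:  <2:lead b7 y>
11. deliver 2→3:  <3:foll b7 ->
12. deliver 3→2:  nop
13. deliver 2→1:  <1:foll b7 ->
14. deliver 1→2:  nop
15. crash(4):  <4:✗foll b7 y>
16. deliver 4→3:  nop

empty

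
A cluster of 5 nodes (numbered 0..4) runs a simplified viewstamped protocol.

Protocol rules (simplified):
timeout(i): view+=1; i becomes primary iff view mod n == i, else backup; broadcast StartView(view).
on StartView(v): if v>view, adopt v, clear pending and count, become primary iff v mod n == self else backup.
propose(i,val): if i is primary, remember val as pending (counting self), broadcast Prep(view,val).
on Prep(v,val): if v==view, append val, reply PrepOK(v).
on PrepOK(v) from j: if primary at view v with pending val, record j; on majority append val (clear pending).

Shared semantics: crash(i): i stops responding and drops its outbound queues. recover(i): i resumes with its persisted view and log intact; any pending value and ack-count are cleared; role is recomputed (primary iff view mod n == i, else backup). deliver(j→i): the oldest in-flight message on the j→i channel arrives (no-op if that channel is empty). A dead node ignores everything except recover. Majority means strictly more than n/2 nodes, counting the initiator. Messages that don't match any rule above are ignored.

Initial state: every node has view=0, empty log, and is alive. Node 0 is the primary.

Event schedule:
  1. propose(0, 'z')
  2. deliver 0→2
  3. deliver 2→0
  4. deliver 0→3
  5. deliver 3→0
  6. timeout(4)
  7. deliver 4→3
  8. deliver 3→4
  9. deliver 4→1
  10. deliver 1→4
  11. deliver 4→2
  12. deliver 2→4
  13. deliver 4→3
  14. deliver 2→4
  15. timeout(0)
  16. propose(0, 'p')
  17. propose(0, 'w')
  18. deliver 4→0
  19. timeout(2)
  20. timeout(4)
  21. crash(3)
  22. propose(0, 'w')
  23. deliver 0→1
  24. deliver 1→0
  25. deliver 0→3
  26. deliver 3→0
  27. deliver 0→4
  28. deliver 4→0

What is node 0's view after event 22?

1

1. propose(0,'z'):  nop
2. deliver 0→2:  <2:back v0 z>
3. deliver 2→0:  nop
4. deliver 0→3:  <3:back v0 z>
5. deliver 3→0:  <0:prim v0 z>
6. timeout(4):  <4:back v1 ->
7. deliver 4→3:  <3:back v1 z>
8. deliver 3→4:  nop
9. deliver 4→1:  <1:prim v1 ->
10. deliver 1→4:  nop
11. deliver 4→2:  <2:back v1 z>
12. deliver 2→4:  nop
13. deliver 4→3:  nop
14. deliver 2→4:  nop
15. timeout(0):  <0:back v1 z>
16. propose(0,'p'):  nop
17. propose(0,'w'):  nop
18. deliver 4→0:  nop
19. timeout(2):  <2:prim v2 z>
20. timeout(4):  <4:back v2 ->
21. crash(3):  <3:✗back v1 z>
22. propose(0,'w'):  nop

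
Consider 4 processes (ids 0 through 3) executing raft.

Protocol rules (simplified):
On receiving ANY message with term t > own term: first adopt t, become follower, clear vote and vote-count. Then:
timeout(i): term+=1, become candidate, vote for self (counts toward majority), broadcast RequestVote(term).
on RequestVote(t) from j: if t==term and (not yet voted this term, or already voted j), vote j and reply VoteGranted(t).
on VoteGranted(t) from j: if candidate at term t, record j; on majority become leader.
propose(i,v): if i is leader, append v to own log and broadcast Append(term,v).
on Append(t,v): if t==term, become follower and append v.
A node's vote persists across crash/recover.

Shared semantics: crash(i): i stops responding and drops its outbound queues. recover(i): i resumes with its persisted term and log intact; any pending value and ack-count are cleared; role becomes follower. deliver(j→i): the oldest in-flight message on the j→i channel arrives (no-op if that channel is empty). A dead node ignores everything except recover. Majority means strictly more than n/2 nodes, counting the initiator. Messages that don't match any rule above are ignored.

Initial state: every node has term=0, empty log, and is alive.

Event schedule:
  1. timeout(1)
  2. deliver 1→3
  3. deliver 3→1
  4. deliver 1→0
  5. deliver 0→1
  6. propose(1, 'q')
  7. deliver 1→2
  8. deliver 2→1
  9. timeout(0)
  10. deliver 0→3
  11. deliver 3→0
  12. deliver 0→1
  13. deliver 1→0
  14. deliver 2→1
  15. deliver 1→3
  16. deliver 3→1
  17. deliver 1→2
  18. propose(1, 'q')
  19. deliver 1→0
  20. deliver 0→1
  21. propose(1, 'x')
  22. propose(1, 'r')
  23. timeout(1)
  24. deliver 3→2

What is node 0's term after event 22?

2

step 1 timeout(1): 1={cand,t=1,log=-}
step 2 deliver 1→3: 3={foll,t=1,log=-}
step 3 deliver 3→1: —
step 4 deliver 1→0: 0={foll,t=1,log=-}
step 5 deliver 0→1: 1={lead,t=1,log=-}
step 6 propose(1,'q'): 1={lead,t=1,log=q}
step 7 deliver 1→2: 2={foll,t=1,log=-}
step 8 deliver 2→1: —
step 9 timeout(0): 0={cand,t=2,log=-}
step 10 deliver 0→3: 3={foll,t=2,log=-}
step 11 deliver 3→0: —
step 12 deliver 0→1: 1={foll,t=2,log=q}
step 13 deliver 1→0: —
step 14 deliver 2→1: —
step 15 deliver 1→3: —
step 16 deliver 3→1: —
step 17 deliver 1→2: 2={foll,t=1,log=q}
step 18 propose(1,'q'): —
step 19 deliver 1→0: 0={lead,t=2,log=-}
step 20 deliver 0→1: —
step 21 propose(1,'x'): —
step 22 propose(1,'r'): —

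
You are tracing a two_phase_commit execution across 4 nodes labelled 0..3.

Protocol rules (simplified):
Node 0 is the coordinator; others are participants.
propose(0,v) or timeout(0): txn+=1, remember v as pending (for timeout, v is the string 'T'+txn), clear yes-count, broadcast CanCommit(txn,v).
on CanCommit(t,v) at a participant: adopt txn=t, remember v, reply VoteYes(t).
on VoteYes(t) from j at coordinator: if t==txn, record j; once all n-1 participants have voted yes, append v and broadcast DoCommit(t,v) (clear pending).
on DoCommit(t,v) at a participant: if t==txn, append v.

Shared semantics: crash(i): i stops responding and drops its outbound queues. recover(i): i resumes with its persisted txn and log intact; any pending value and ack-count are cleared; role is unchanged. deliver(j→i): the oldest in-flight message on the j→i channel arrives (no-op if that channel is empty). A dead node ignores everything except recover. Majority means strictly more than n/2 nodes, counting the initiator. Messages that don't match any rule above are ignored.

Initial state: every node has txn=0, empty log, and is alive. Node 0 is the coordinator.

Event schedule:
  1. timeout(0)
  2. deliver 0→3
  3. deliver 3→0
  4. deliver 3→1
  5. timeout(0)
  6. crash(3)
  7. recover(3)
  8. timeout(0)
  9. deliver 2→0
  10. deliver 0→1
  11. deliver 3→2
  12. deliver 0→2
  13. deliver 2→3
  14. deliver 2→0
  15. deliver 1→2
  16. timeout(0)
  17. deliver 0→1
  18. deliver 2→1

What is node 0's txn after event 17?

4

e1 timeout(0): 0[coor,t=1,-]
e2 deliver 0→3: 3[part,t=1,-]
e3 deliver 3→0: ·
e4 deliver 3→1: ·
e5 timeout(0): 0[coor,t=2,-]
e6 crash(3): 3[✗part,t=1,-]
e7 recover(3): 3[part,t=1,-]
e8 timeout(0): 0[coor,t=3,-]
e9 deliver 2→0: ·
e10 deliver 0→1: 1[part,t=1,-]
e11 deliver 3→2: ·
e12 deliver 0→2: 2[part,t=1,-]
e13 deliver 2→3: ·
e14 deliver 2→0: ·
e15 deliver 1→2: ·
e16 timeout(0): 0[coor,t=4,-]
e17 deliver 0→1: 1[part,t=2,-]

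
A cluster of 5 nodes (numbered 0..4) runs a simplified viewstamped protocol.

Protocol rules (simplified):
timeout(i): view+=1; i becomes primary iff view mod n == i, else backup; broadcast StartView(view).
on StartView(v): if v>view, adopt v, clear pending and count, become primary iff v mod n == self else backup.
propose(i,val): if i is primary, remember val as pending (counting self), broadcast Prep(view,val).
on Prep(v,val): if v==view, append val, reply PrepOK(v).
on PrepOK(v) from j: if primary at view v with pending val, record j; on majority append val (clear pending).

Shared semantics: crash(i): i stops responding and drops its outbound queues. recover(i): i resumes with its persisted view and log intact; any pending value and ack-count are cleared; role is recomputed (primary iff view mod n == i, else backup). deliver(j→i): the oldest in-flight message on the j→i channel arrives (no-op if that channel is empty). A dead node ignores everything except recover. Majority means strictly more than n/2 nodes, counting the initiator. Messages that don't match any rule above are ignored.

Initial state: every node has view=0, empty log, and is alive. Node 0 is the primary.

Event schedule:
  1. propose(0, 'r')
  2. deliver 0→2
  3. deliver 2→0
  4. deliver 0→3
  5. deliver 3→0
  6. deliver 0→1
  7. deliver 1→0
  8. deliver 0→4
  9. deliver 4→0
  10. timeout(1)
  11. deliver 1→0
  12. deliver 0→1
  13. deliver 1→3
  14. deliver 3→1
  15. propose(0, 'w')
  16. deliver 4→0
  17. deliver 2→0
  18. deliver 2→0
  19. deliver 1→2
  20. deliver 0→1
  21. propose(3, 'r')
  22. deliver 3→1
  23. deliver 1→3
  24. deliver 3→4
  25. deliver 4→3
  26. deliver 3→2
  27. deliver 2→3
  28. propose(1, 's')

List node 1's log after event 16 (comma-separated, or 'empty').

r

step 1 propose(0,'r'): —
step 2 deliver 0→2: 2={back,v=0,log=r}
step 3 deliver 2→0: —
step 4 deliver 0→3: 3={back,v=0,log=r}
step 5 deliver 3→0: 0={prim,v=0,log=r}
step 6 deliver 0→1: 1={back,v=0,log=r}
step 7 deliver 1→0: —
step 8 deliver 0→4: 4={back,v=0,log=r}
step 9 deliver 4→0: —
step 10 timeout(1): 1={prim,v=1,log=r}
step 11 deliver 1→0: 0={back,v=1,log=r}
step 12 deliver 0→1: —
step 13 deliver 1→3: 3={back,v=1,log=r}
step 14 deliver 3→1: —
step 15 propose(0,'w'): —
step 16 deliver 4→0: —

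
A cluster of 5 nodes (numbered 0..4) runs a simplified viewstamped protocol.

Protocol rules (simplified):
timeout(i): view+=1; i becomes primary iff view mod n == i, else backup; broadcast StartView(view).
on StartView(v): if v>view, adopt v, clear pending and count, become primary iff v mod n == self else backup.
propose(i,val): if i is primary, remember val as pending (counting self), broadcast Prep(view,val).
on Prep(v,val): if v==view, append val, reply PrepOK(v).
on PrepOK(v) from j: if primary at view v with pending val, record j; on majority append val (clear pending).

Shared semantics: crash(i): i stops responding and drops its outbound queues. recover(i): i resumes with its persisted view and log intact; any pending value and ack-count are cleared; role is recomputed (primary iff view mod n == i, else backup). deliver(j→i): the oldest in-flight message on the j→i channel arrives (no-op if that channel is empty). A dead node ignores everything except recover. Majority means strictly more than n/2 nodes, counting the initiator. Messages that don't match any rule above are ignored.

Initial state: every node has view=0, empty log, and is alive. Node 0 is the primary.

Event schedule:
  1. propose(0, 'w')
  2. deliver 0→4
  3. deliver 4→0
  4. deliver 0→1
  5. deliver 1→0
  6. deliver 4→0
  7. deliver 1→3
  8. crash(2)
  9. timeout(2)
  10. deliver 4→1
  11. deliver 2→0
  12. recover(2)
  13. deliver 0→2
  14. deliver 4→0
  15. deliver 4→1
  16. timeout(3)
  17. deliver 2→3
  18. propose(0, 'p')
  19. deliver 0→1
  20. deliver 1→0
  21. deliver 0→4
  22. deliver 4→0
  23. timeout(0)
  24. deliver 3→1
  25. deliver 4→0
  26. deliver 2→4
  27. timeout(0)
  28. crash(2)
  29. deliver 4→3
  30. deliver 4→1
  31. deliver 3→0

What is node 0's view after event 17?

0

e1 propose(0,'w'): ·
e2 deliver 0→4: 4[back,v=0,w]
e3 deliver 4→0: ·
e4 deliver 0→1: 1[back,v=0,w]
e5 deliver 1→0: 0[prim,v=0,w]
e6 deliver 4→0: ·
e7 deliver 1→3: ·
e8 crash(2): 2[✗back,v=0,-]
e9 timeout(2): ·
e10 deliver 4→1: ·
e11 deliver 2→0: ·
e12 recover(2): 2[back,v=0,-]
e13 deliver 0→2: 2[back,v=0,w]
e14 deliver 4→0: ·
e15 deliver 4→1: ·
e16 timeout(3): 3[back,v=1,-]
e17 deliver 2→3: ·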